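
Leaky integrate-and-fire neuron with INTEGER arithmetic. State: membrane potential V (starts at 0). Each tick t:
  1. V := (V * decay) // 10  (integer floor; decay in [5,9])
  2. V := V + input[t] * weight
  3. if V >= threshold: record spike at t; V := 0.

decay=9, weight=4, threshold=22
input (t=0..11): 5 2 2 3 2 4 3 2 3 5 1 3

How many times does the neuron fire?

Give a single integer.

t=0: input=5 -> V=20
t=1: input=2 -> V=0 FIRE
t=2: input=2 -> V=8
t=3: input=3 -> V=19
t=4: input=2 -> V=0 FIRE
t=5: input=4 -> V=16
t=6: input=3 -> V=0 FIRE
t=7: input=2 -> V=8
t=8: input=3 -> V=19
t=9: input=5 -> V=0 FIRE
t=10: input=1 -> V=4
t=11: input=3 -> V=15

Answer: 4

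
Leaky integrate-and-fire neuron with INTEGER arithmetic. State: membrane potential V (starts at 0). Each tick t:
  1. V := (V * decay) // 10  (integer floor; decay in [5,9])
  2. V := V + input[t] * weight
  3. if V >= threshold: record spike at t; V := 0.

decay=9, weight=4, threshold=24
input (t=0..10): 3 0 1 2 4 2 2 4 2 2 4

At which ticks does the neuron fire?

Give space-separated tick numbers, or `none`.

t=0: input=3 -> V=12
t=1: input=0 -> V=10
t=2: input=1 -> V=13
t=3: input=2 -> V=19
t=4: input=4 -> V=0 FIRE
t=5: input=2 -> V=8
t=6: input=2 -> V=15
t=7: input=4 -> V=0 FIRE
t=8: input=2 -> V=8
t=9: input=2 -> V=15
t=10: input=4 -> V=0 FIRE

Answer: 4 7 10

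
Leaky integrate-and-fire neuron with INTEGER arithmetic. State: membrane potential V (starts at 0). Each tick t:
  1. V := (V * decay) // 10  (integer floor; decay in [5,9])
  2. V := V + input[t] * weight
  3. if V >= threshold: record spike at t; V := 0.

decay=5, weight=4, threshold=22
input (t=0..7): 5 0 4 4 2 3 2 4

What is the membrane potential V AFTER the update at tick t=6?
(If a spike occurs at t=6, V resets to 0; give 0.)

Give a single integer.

t=0: input=5 -> V=20
t=1: input=0 -> V=10
t=2: input=4 -> V=21
t=3: input=4 -> V=0 FIRE
t=4: input=2 -> V=8
t=5: input=3 -> V=16
t=6: input=2 -> V=16
t=7: input=4 -> V=0 FIRE

Answer: 16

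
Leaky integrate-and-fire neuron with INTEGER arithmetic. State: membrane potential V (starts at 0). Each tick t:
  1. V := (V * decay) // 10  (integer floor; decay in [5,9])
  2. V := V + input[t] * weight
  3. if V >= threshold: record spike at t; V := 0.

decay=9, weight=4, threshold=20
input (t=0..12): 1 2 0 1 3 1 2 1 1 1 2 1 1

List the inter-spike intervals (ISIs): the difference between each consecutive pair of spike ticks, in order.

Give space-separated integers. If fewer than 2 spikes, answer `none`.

Answer: 6

Derivation:
t=0: input=1 -> V=4
t=1: input=2 -> V=11
t=2: input=0 -> V=9
t=3: input=1 -> V=12
t=4: input=3 -> V=0 FIRE
t=5: input=1 -> V=4
t=6: input=2 -> V=11
t=7: input=1 -> V=13
t=8: input=1 -> V=15
t=9: input=1 -> V=17
t=10: input=2 -> V=0 FIRE
t=11: input=1 -> V=4
t=12: input=1 -> V=7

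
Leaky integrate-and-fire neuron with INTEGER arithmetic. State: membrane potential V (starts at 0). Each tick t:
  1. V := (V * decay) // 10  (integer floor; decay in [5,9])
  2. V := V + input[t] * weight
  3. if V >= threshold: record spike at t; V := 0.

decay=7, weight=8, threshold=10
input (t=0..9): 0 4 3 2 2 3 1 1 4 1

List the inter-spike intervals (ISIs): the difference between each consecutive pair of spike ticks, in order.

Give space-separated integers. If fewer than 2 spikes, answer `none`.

Answer: 1 1 1 1 2 1

Derivation:
t=0: input=0 -> V=0
t=1: input=4 -> V=0 FIRE
t=2: input=3 -> V=0 FIRE
t=3: input=2 -> V=0 FIRE
t=4: input=2 -> V=0 FIRE
t=5: input=3 -> V=0 FIRE
t=6: input=1 -> V=8
t=7: input=1 -> V=0 FIRE
t=8: input=4 -> V=0 FIRE
t=9: input=1 -> V=8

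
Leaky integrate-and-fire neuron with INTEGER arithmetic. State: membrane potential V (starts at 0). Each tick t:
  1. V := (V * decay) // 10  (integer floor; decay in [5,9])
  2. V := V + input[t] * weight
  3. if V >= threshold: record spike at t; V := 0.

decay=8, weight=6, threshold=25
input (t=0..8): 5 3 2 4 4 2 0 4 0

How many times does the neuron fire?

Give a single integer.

t=0: input=5 -> V=0 FIRE
t=1: input=3 -> V=18
t=2: input=2 -> V=0 FIRE
t=3: input=4 -> V=24
t=4: input=4 -> V=0 FIRE
t=5: input=2 -> V=12
t=6: input=0 -> V=9
t=7: input=4 -> V=0 FIRE
t=8: input=0 -> V=0

Answer: 4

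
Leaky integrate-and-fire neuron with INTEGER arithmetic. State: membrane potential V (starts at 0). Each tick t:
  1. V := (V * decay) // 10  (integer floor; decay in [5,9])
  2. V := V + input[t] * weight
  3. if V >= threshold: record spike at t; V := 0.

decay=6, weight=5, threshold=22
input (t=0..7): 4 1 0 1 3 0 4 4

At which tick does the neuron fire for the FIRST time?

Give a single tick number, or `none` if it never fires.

Answer: 6

Derivation:
t=0: input=4 -> V=20
t=1: input=1 -> V=17
t=2: input=0 -> V=10
t=3: input=1 -> V=11
t=4: input=3 -> V=21
t=5: input=0 -> V=12
t=6: input=4 -> V=0 FIRE
t=7: input=4 -> V=20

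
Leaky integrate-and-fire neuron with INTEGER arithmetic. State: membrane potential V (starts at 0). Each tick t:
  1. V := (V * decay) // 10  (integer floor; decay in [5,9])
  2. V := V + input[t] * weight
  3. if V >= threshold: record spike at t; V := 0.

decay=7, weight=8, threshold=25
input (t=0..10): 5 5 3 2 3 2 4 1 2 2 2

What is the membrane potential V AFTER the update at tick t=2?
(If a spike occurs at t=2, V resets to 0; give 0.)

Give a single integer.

t=0: input=5 -> V=0 FIRE
t=1: input=5 -> V=0 FIRE
t=2: input=3 -> V=24
t=3: input=2 -> V=0 FIRE
t=4: input=3 -> V=24
t=5: input=2 -> V=0 FIRE
t=6: input=4 -> V=0 FIRE
t=7: input=1 -> V=8
t=8: input=2 -> V=21
t=9: input=2 -> V=0 FIRE
t=10: input=2 -> V=16

Answer: 24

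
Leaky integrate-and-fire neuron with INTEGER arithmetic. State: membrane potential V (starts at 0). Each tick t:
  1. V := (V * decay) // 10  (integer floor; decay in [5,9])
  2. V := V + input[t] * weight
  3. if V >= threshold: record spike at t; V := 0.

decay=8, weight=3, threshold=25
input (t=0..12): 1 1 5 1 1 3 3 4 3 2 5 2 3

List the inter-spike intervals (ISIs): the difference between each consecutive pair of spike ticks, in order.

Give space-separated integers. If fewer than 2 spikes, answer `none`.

t=0: input=1 -> V=3
t=1: input=1 -> V=5
t=2: input=5 -> V=19
t=3: input=1 -> V=18
t=4: input=1 -> V=17
t=5: input=3 -> V=22
t=6: input=3 -> V=0 FIRE
t=7: input=4 -> V=12
t=8: input=3 -> V=18
t=9: input=2 -> V=20
t=10: input=5 -> V=0 FIRE
t=11: input=2 -> V=6
t=12: input=3 -> V=13

Answer: 4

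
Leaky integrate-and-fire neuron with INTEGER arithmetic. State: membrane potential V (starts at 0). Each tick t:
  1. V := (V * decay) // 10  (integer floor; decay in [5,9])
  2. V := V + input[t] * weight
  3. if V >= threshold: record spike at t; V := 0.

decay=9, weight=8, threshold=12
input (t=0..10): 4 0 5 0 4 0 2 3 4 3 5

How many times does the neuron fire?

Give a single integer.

t=0: input=4 -> V=0 FIRE
t=1: input=0 -> V=0
t=2: input=5 -> V=0 FIRE
t=3: input=0 -> V=0
t=4: input=4 -> V=0 FIRE
t=5: input=0 -> V=0
t=6: input=2 -> V=0 FIRE
t=7: input=3 -> V=0 FIRE
t=8: input=4 -> V=0 FIRE
t=9: input=3 -> V=0 FIRE
t=10: input=5 -> V=0 FIRE

Answer: 8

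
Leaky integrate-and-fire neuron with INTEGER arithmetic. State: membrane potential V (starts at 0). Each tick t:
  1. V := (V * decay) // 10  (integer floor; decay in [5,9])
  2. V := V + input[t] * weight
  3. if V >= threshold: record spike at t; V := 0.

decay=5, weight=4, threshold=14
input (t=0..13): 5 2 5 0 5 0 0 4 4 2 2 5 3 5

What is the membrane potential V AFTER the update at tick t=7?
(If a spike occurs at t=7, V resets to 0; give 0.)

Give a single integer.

t=0: input=5 -> V=0 FIRE
t=1: input=2 -> V=8
t=2: input=5 -> V=0 FIRE
t=3: input=0 -> V=0
t=4: input=5 -> V=0 FIRE
t=5: input=0 -> V=0
t=6: input=0 -> V=0
t=7: input=4 -> V=0 FIRE
t=8: input=4 -> V=0 FIRE
t=9: input=2 -> V=8
t=10: input=2 -> V=12
t=11: input=5 -> V=0 FIRE
t=12: input=3 -> V=12
t=13: input=5 -> V=0 FIRE

Answer: 0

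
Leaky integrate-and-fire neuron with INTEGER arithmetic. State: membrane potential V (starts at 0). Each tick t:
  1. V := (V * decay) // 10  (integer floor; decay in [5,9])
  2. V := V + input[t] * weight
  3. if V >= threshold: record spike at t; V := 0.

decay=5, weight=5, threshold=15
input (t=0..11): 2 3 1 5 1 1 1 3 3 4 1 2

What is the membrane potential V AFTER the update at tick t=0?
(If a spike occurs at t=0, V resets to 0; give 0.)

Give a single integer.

t=0: input=2 -> V=10
t=1: input=3 -> V=0 FIRE
t=2: input=1 -> V=5
t=3: input=5 -> V=0 FIRE
t=4: input=1 -> V=5
t=5: input=1 -> V=7
t=6: input=1 -> V=8
t=7: input=3 -> V=0 FIRE
t=8: input=3 -> V=0 FIRE
t=9: input=4 -> V=0 FIRE
t=10: input=1 -> V=5
t=11: input=2 -> V=12

Answer: 10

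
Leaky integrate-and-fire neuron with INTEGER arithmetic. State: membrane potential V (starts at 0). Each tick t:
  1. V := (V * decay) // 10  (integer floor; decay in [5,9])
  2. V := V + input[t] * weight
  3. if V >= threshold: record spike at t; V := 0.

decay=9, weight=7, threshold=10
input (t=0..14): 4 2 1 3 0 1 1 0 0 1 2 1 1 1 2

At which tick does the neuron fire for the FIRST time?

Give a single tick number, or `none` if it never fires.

t=0: input=4 -> V=0 FIRE
t=1: input=2 -> V=0 FIRE
t=2: input=1 -> V=7
t=3: input=3 -> V=0 FIRE
t=4: input=0 -> V=0
t=5: input=1 -> V=7
t=6: input=1 -> V=0 FIRE
t=7: input=0 -> V=0
t=8: input=0 -> V=0
t=9: input=1 -> V=7
t=10: input=2 -> V=0 FIRE
t=11: input=1 -> V=7
t=12: input=1 -> V=0 FIRE
t=13: input=1 -> V=7
t=14: input=2 -> V=0 FIRE

Answer: 0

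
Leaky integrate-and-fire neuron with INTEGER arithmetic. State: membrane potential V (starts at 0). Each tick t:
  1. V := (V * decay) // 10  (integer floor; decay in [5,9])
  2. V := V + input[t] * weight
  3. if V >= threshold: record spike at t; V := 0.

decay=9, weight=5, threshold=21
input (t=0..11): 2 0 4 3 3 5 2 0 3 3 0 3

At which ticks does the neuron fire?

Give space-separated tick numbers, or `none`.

t=0: input=2 -> V=10
t=1: input=0 -> V=9
t=2: input=4 -> V=0 FIRE
t=3: input=3 -> V=15
t=4: input=3 -> V=0 FIRE
t=5: input=5 -> V=0 FIRE
t=6: input=2 -> V=10
t=7: input=0 -> V=9
t=8: input=3 -> V=0 FIRE
t=9: input=3 -> V=15
t=10: input=0 -> V=13
t=11: input=3 -> V=0 FIRE

Answer: 2 4 5 8 11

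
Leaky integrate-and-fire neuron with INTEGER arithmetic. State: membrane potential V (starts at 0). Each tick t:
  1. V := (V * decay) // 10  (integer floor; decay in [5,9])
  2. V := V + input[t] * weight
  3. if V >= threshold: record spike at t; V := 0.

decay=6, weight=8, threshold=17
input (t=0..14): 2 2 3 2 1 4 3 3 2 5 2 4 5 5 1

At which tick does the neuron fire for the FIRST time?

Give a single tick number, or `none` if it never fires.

Answer: 1

Derivation:
t=0: input=2 -> V=16
t=1: input=2 -> V=0 FIRE
t=2: input=3 -> V=0 FIRE
t=3: input=2 -> V=16
t=4: input=1 -> V=0 FIRE
t=5: input=4 -> V=0 FIRE
t=6: input=3 -> V=0 FIRE
t=7: input=3 -> V=0 FIRE
t=8: input=2 -> V=16
t=9: input=5 -> V=0 FIRE
t=10: input=2 -> V=16
t=11: input=4 -> V=0 FIRE
t=12: input=5 -> V=0 FIRE
t=13: input=5 -> V=0 FIRE
t=14: input=1 -> V=8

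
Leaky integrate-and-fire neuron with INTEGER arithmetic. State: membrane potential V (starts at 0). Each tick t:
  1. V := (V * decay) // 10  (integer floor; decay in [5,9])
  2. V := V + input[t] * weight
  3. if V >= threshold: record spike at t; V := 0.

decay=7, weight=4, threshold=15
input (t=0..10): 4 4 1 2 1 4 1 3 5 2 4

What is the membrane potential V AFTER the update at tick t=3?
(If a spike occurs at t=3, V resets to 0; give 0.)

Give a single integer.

Answer: 10

Derivation:
t=0: input=4 -> V=0 FIRE
t=1: input=4 -> V=0 FIRE
t=2: input=1 -> V=4
t=3: input=2 -> V=10
t=4: input=1 -> V=11
t=5: input=4 -> V=0 FIRE
t=6: input=1 -> V=4
t=7: input=3 -> V=14
t=8: input=5 -> V=0 FIRE
t=9: input=2 -> V=8
t=10: input=4 -> V=0 FIRE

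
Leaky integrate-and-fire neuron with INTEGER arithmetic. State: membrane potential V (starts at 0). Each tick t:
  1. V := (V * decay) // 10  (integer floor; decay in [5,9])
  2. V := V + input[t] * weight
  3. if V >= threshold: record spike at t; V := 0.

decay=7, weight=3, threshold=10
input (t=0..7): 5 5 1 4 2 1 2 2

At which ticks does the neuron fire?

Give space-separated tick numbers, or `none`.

Answer: 0 1 3 6

Derivation:
t=0: input=5 -> V=0 FIRE
t=1: input=5 -> V=0 FIRE
t=2: input=1 -> V=3
t=3: input=4 -> V=0 FIRE
t=4: input=2 -> V=6
t=5: input=1 -> V=7
t=6: input=2 -> V=0 FIRE
t=7: input=2 -> V=6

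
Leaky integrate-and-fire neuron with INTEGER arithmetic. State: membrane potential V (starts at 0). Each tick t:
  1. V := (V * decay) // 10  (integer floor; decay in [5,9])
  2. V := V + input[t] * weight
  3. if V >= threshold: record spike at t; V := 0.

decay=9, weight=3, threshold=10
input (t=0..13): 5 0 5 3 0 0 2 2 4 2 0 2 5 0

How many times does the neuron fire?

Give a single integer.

Answer: 6

Derivation:
t=0: input=5 -> V=0 FIRE
t=1: input=0 -> V=0
t=2: input=5 -> V=0 FIRE
t=3: input=3 -> V=9
t=4: input=0 -> V=8
t=5: input=0 -> V=7
t=6: input=2 -> V=0 FIRE
t=7: input=2 -> V=6
t=8: input=4 -> V=0 FIRE
t=9: input=2 -> V=6
t=10: input=0 -> V=5
t=11: input=2 -> V=0 FIRE
t=12: input=5 -> V=0 FIRE
t=13: input=0 -> V=0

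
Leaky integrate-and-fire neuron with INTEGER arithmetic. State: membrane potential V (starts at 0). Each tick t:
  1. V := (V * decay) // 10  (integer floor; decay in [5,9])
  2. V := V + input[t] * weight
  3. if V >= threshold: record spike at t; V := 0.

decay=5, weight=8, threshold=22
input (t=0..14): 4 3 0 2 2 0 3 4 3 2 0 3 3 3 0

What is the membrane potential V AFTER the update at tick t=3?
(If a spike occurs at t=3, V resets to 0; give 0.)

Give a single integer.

t=0: input=4 -> V=0 FIRE
t=1: input=3 -> V=0 FIRE
t=2: input=0 -> V=0
t=3: input=2 -> V=16
t=4: input=2 -> V=0 FIRE
t=5: input=0 -> V=0
t=6: input=3 -> V=0 FIRE
t=7: input=4 -> V=0 FIRE
t=8: input=3 -> V=0 FIRE
t=9: input=2 -> V=16
t=10: input=0 -> V=8
t=11: input=3 -> V=0 FIRE
t=12: input=3 -> V=0 FIRE
t=13: input=3 -> V=0 FIRE
t=14: input=0 -> V=0

Answer: 16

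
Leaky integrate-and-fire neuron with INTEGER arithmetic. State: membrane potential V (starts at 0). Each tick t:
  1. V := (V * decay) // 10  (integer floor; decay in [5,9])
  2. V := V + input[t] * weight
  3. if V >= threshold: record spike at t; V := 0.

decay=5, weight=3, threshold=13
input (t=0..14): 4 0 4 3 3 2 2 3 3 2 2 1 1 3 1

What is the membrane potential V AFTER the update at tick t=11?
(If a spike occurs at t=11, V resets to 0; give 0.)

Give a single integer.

Answer: 8

Derivation:
t=0: input=4 -> V=12
t=1: input=0 -> V=6
t=2: input=4 -> V=0 FIRE
t=3: input=3 -> V=9
t=4: input=3 -> V=0 FIRE
t=5: input=2 -> V=6
t=6: input=2 -> V=9
t=7: input=3 -> V=0 FIRE
t=8: input=3 -> V=9
t=9: input=2 -> V=10
t=10: input=2 -> V=11
t=11: input=1 -> V=8
t=12: input=1 -> V=7
t=13: input=3 -> V=12
t=14: input=1 -> V=9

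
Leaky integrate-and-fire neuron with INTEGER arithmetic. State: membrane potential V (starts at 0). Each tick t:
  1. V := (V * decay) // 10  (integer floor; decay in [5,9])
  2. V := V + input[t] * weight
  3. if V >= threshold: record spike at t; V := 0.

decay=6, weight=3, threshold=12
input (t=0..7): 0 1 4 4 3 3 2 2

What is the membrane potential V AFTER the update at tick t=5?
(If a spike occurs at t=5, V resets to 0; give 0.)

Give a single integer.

Answer: 0

Derivation:
t=0: input=0 -> V=0
t=1: input=1 -> V=3
t=2: input=4 -> V=0 FIRE
t=3: input=4 -> V=0 FIRE
t=4: input=3 -> V=9
t=5: input=3 -> V=0 FIRE
t=6: input=2 -> V=6
t=7: input=2 -> V=9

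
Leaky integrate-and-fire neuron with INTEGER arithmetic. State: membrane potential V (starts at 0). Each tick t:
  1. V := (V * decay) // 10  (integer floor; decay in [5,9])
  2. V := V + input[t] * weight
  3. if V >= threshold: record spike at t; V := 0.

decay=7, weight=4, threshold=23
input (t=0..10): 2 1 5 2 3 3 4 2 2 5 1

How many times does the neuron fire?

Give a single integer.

t=0: input=2 -> V=8
t=1: input=1 -> V=9
t=2: input=5 -> V=0 FIRE
t=3: input=2 -> V=8
t=4: input=3 -> V=17
t=5: input=3 -> V=0 FIRE
t=6: input=4 -> V=16
t=7: input=2 -> V=19
t=8: input=2 -> V=21
t=9: input=5 -> V=0 FIRE
t=10: input=1 -> V=4

Answer: 3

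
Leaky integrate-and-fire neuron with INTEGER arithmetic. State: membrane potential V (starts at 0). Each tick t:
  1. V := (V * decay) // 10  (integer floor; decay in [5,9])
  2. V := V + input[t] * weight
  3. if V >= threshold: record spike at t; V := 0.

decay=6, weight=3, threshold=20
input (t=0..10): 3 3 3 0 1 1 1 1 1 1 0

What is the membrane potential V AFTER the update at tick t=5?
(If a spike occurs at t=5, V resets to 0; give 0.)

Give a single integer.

t=0: input=3 -> V=9
t=1: input=3 -> V=14
t=2: input=3 -> V=17
t=3: input=0 -> V=10
t=4: input=1 -> V=9
t=5: input=1 -> V=8
t=6: input=1 -> V=7
t=7: input=1 -> V=7
t=8: input=1 -> V=7
t=9: input=1 -> V=7
t=10: input=0 -> V=4

Answer: 8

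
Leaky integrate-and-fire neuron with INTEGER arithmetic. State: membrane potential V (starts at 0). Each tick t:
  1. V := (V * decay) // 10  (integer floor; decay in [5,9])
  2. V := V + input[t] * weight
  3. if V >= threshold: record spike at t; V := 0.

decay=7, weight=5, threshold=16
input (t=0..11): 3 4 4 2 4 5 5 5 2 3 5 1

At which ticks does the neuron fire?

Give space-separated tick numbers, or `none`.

t=0: input=3 -> V=15
t=1: input=4 -> V=0 FIRE
t=2: input=4 -> V=0 FIRE
t=3: input=2 -> V=10
t=4: input=4 -> V=0 FIRE
t=5: input=5 -> V=0 FIRE
t=6: input=5 -> V=0 FIRE
t=7: input=5 -> V=0 FIRE
t=8: input=2 -> V=10
t=9: input=3 -> V=0 FIRE
t=10: input=5 -> V=0 FIRE
t=11: input=1 -> V=5

Answer: 1 2 4 5 6 7 9 10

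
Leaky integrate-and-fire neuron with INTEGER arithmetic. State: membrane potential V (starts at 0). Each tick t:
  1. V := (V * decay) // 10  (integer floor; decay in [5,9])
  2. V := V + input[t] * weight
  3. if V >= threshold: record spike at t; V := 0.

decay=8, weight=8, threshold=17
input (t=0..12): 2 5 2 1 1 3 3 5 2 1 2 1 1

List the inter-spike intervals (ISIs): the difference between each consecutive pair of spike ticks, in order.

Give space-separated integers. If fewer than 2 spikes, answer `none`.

t=0: input=2 -> V=16
t=1: input=5 -> V=0 FIRE
t=2: input=2 -> V=16
t=3: input=1 -> V=0 FIRE
t=4: input=1 -> V=8
t=5: input=3 -> V=0 FIRE
t=6: input=3 -> V=0 FIRE
t=7: input=5 -> V=0 FIRE
t=8: input=2 -> V=16
t=9: input=1 -> V=0 FIRE
t=10: input=2 -> V=16
t=11: input=1 -> V=0 FIRE
t=12: input=1 -> V=8

Answer: 2 2 1 1 2 2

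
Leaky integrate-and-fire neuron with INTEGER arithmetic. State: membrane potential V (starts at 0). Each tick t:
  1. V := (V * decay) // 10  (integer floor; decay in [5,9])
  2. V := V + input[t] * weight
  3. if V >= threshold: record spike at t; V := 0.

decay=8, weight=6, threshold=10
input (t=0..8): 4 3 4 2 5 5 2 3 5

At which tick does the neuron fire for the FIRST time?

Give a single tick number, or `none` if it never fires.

Answer: 0

Derivation:
t=0: input=4 -> V=0 FIRE
t=1: input=3 -> V=0 FIRE
t=2: input=4 -> V=0 FIRE
t=3: input=2 -> V=0 FIRE
t=4: input=5 -> V=0 FIRE
t=5: input=5 -> V=0 FIRE
t=6: input=2 -> V=0 FIRE
t=7: input=3 -> V=0 FIRE
t=8: input=5 -> V=0 FIRE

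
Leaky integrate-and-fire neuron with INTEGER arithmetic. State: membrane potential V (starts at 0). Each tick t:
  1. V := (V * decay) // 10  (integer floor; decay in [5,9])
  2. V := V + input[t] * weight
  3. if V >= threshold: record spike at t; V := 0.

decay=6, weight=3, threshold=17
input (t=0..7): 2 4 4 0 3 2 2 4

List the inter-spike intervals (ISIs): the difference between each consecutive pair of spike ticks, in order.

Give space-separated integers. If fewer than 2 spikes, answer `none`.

Answer: 5

Derivation:
t=0: input=2 -> V=6
t=1: input=4 -> V=15
t=2: input=4 -> V=0 FIRE
t=3: input=0 -> V=0
t=4: input=3 -> V=9
t=5: input=2 -> V=11
t=6: input=2 -> V=12
t=7: input=4 -> V=0 FIRE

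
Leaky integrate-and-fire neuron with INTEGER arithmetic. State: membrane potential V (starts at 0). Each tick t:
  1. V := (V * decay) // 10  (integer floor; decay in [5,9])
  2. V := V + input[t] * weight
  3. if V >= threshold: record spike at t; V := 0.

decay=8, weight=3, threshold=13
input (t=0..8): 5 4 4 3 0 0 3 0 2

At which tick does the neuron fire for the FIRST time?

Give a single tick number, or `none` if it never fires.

Answer: 0

Derivation:
t=0: input=5 -> V=0 FIRE
t=1: input=4 -> V=12
t=2: input=4 -> V=0 FIRE
t=3: input=3 -> V=9
t=4: input=0 -> V=7
t=5: input=0 -> V=5
t=6: input=3 -> V=0 FIRE
t=7: input=0 -> V=0
t=8: input=2 -> V=6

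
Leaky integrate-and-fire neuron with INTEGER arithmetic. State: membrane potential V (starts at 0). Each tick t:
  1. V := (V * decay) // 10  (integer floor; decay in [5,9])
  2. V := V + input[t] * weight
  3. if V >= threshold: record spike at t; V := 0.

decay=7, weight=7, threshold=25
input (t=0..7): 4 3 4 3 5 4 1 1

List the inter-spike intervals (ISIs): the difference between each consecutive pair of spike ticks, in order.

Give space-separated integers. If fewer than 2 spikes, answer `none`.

t=0: input=4 -> V=0 FIRE
t=1: input=3 -> V=21
t=2: input=4 -> V=0 FIRE
t=3: input=3 -> V=21
t=4: input=5 -> V=0 FIRE
t=5: input=4 -> V=0 FIRE
t=6: input=1 -> V=7
t=7: input=1 -> V=11

Answer: 2 2 1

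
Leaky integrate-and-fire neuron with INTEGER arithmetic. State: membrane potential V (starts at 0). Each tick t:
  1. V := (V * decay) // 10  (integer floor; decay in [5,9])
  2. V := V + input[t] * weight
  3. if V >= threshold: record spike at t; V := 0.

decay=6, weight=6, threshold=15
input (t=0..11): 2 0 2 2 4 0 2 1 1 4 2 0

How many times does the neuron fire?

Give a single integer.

t=0: input=2 -> V=12
t=1: input=0 -> V=7
t=2: input=2 -> V=0 FIRE
t=3: input=2 -> V=12
t=4: input=4 -> V=0 FIRE
t=5: input=0 -> V=0
t=6: input=2 -> V=12
t=7: input=1 -> V=13
t=8: input=1 -> V=13
t=9: input=4 -> V=0 FIRE
t=10: input=2 -> V=12
t=11: input=0 -> V=7

Answer: 3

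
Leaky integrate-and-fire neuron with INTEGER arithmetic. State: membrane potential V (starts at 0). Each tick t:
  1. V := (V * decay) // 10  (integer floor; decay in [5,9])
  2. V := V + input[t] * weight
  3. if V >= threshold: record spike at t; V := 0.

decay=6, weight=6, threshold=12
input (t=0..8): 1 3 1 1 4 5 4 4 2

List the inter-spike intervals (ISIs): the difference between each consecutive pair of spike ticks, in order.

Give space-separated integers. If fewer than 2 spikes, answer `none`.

t=0: input=1 -> V=6
t=1: input=3 -> V=0 FIRE
t=2: input=1 -> V=6
t=3: input=1 -> V=9
t=4: input=4 -> V=0 FIRE
t=5: input=5 -> V=0 FIRE
t=6: input=4 -> V=0 FIRE
t=7: input=4 -> V=0 FIRE
t=8: input=2 -> V=0 FIRE

Answer: 3 1 1 1 1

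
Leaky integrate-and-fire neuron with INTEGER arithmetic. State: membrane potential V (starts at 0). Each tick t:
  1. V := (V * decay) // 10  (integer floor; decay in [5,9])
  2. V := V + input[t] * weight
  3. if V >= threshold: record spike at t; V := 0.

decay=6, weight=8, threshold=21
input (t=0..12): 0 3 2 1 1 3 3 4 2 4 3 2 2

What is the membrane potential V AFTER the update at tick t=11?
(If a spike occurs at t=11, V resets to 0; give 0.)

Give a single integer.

Answer: 16

Derivation:
t=0: input=0 -> V=0
t=1: input=3 -> V=0 FIRE
t=2: input=2 -> V=16
t=3: input=1 -> V=17
t=4: input=1 -> V=18
t=5: input=3 -> V=0 FIRE
t=6: input=3 -> V=0 FIRE
t=7: input=4 -> V=0 FIRE
t=8: input=2 -> V=16
t=9: input=4 -> V=0 FIRE
t=10: input=3 -> V=0 FIRE
t=11: input=2 -> V=16
t=12: input=2 -> V=0 FIRE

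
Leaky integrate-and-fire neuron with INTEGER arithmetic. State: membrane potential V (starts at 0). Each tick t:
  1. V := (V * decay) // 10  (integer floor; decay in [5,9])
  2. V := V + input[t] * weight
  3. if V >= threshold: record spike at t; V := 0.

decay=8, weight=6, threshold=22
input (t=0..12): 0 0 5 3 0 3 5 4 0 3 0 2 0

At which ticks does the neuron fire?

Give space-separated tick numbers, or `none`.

t=0: input=0 -> V=0
t=1: input=0 -> V=0
t=2: input=5 -> V=0 FIRE
t=3: input=3 -> V=18
t=4: input=0 -> V=14
t=5: input=3 -> V=0 FIRE
t=6: input=5 -> V=0 FIRE
t=7: input=4 -> V=0 FIRE
t=8: input=0 -> V=0
t=9: input=3 -> V=18
t=10: input=0 -> V=14
t=11: input=2 -> V=0 FIRE
t=12: input=0 -> V=0

Answer: 2 5 6 7 11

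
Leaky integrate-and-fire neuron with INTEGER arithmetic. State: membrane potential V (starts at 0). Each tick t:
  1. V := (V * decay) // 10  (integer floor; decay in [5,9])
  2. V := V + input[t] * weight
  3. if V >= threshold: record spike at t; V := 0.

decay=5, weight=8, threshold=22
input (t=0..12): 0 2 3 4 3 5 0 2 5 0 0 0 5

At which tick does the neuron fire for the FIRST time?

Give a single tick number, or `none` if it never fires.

Answer: 2

Derivation:
t=0: input=0 -> V=0
t=1: input=2 -> V=16
t=2: input=3 -> V=0 FIRE
t=3: input=4 -> V=0 FIRE
t=4: input=3 -> V=0 FIRE
t=5: input=5 -> V=0 FIRE
t=6: input=0 -> V=0
t=7: input=2 -> V=16
t=8: input=5 -> V=0 FIRE
t=9: input=0 -> V=0
t=10: input=0 -> V=0
t=11: input=0 -> V=0
t=12: input=5 -> V=0 FIRE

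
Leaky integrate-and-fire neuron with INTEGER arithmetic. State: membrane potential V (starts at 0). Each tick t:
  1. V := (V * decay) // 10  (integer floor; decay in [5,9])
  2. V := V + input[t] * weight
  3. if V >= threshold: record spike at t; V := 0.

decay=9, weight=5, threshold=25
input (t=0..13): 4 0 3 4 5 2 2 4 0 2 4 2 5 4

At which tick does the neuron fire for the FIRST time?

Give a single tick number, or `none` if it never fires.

t=0: input=4 -> V=20
t=1: input=0 -> V=18
t=2: input=3 -> V=0 FIRE
t=3: input=4 -> V=20
t=4: input=5 -> V=0 FIRE
t=5: input=2 -> V=10
t=6: input=2 -> V=19
t=7: input=4 -> V=0 FIRE
t=8: input=0 -> V=0
t=9: input=2 -> V=10
t=10: input=4 -> V=0 FIRE
t=11: input=2 -> V=10
t=12: input=5 -> V=0 FIRE
t=13: input=4 -> V=20

Answer: 2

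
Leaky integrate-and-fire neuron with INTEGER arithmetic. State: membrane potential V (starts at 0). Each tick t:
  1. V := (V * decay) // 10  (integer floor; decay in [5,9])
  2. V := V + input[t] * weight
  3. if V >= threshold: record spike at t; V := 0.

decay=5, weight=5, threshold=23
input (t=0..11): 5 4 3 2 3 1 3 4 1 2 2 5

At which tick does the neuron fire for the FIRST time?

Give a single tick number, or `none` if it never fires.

Answer: 0

Derivation:
t=0: input=5 -> V=0 FIRE
t=1: input=4 -> V=20
t=2: input=3 -> V=0 FIRE
t=3: input=2 -> V=10
t=4: input=3 -> V=20
t=5: input=1 -> V=15
t=6: input=3 -> V=22
t=7: input=4 -> V=0 FIRE
t=8: input=1 -> V=5
t=9: input=2 -> V=12
t=10: input=2 -> V=16
t=11: input=5 -> V=0 FIRE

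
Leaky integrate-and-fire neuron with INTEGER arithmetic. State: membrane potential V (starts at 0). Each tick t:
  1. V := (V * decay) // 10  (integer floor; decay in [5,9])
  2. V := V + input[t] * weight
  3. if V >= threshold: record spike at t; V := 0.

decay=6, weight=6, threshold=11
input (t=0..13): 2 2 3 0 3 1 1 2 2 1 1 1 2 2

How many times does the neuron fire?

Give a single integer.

Answer: 9

Derivation:
t=0: input=2 -> V=0 FIRE
t=1: input=2 -> V=0 FIRE
t=2: input=3 -> V=0 FIRE
t=3: input=0 -> V=0
t=4: input=3 -> V=0 FIRE
t=5: input=1 -> V=6
t=6: input=1 -> V=9
t=7: input=2 -> V=0 FIRE
t=8: input=2 -> V=0 FIRE
t=9: input=1 -> V=6
t=10: input=1 -> V=9
t=11: input=1 -> V=0 FIRE
t=12: input=2 -> V=0 FIRE
t=13: input=2 -> V=0 FIRE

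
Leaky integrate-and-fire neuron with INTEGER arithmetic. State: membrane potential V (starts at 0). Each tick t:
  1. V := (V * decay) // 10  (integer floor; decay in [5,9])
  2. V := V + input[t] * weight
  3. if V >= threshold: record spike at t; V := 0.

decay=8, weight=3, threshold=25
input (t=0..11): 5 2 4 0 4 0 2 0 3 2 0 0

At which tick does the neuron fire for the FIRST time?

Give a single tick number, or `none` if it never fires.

t=0: input=5 -> V=15
t=1: input=2 -> V=18
t=2: input=4 -> V=0 FIRE
t=3: input=0 -> V=0
t=4: input=4 -> V=12
t=5: input=0 -> V=9
t=6: input=2 -> V=13
t=7: input=0 -> V=10
t=8: input=3 -> V=17
t=9: input=2 -> V=19
t=10: input=0 -> V=15
t=11: input=0 -> V=12

Answer: 2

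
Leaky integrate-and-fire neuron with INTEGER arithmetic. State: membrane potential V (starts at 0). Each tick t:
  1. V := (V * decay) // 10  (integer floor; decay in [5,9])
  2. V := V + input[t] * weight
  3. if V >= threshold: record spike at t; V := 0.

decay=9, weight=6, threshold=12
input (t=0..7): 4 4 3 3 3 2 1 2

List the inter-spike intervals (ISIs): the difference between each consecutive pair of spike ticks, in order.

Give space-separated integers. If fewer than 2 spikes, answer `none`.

t=0: input=4 -> V=0 FIRE
t=1: input=4 -> V=0 FIRE
t=2: input=3 -> V=0 FIRE
t=3: input=3 -> V=0 FIRE
t=4: input=3 -> V=0 FIRE
t=5: input=2 -> V=0 FIRE
t=6: input=1 -> V=6
t=7: input=2 -> V=0 FIRE

Answer: 1 1 1 1 1 2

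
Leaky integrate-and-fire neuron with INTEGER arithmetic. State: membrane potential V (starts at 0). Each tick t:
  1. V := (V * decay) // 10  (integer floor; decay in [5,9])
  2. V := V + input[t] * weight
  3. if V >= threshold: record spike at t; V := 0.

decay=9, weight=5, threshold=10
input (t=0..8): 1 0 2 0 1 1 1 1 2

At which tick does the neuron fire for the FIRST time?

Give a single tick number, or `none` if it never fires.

Answer: 2

Derivation:
t=0: input=1 -> V=5
t=1: input=0 -> V=4
t=2: input=2 -> V=0 FIRE
t=3: input=0 -> V=0
t=4: input=1 -> V=5
t=5: input=1 -> V=9
t=6: input=1 -> V=0 FIRE
t=7: input=1 -> V=5
t=8: input=2 -> V=0 FIRE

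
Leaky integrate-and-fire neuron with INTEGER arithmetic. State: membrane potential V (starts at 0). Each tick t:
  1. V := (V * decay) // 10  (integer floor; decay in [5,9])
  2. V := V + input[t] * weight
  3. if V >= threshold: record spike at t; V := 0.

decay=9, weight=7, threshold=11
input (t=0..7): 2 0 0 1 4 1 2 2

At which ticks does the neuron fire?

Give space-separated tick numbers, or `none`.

Answer: 0 4 6 7

Derivation:
t=0: input=2 -> V=0 FIRE
t=1: input=0 -> V=0
t=2: input=0 -> V=0
t=3: input=1 -> V=7
t=4: input=4 -> V=0 FIRE
t=5: input=1 -> V=7
t=6: input=2 -> V=0 FIRE
t=7: input=2 -> V=0 FIRE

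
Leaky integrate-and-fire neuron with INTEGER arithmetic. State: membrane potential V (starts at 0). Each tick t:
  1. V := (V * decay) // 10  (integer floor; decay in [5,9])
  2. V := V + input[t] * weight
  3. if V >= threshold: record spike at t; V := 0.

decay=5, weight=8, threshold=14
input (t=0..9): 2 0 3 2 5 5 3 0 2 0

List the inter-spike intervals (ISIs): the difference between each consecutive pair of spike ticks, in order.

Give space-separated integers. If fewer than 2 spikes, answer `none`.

t=0: input=2 -> V=0 FIRE
t=1: input=0 -> V=0
t=2: input=3 -> V=0 FIRE
t=3: input=2 -> V=0 FIRE
t=4: input=5 -> V=0 FIRE
t=5: input=5 -> V=0 FIRE
t=6: input=3 -> V=0 FIRE
t=7: input=0 -> V=0
t=8: input=2 -> V=0 FIRE
t=9: input=0 -> V=0

Answer: 2 1 1 1 1 2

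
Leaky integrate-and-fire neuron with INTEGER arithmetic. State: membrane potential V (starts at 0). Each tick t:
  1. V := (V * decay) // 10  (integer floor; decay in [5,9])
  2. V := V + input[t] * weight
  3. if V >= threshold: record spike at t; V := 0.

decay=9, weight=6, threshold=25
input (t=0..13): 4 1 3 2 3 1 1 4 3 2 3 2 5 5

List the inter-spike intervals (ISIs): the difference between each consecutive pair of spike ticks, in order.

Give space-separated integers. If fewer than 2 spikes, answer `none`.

Answer: 2 3 2 2 2 1

Derivation:
t=0: input=4 -> V=24
t=1: input=1 -> V=0 FIRE
t=2: input=3 -> V=18
t=3: input=2 -> V=0 FIRE
t=4: input=3 -> V=18
t=5: input=1 -> V=22
t=6: input=1 -> V=0 FIRE
t=7: input=4 -> V=24
t=8: input=3 -> V=0 FIRE
t=9: input=2 -> V=12
t=10: input=3 -> V=0 FIRE
t=11: input=2 -> V=12
t=12: input=5 -> V=0 FIRE
t=13: input=5 -> V=0 FIRE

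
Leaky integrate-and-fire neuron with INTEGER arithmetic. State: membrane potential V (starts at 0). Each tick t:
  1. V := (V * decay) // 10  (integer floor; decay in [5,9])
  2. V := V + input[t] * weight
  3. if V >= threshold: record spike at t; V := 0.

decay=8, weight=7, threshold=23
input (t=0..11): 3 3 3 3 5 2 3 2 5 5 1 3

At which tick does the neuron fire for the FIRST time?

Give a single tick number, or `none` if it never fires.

t=0: input=3 -> V=21
t=1: input=3 -> V=0 FIRE
t=2: input=3 -> V=21
t=3: input=3 -> V=0 FIRE
t=4: input=5 -> V=0 FIRE
t=5: input=2 -> V=14
t=6: input=3 -> V=0 FIRE
t=7: input=2 -> V=14
t=8: input=5 -> V=0 FIRE
t=9: input=5 -> V=0 FIRE
t=10: input=1 -> V=7
t=11: input=3 -> V=0 FIRE

Answer: 1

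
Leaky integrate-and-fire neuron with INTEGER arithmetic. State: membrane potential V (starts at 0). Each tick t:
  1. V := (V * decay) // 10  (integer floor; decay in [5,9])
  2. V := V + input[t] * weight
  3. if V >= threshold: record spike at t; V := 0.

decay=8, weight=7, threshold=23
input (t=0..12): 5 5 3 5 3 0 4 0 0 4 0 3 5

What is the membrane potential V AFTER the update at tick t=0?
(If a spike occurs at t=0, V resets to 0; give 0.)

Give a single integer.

Answer: 0

Derivation:
t=0: input=5 -> V=0 FIRE
t=1: input=5 -> V=0 FIRE
t=2: input=3 -> V=21
t=3: input=5 -> V=0 FIRE
t=4: input=3 -> V=21
t=5: input=0 -> V=16
t=6: input=4 -> V=0 FIRE
t=7: input=0 -> V=0
t=8: input=0 -> V=0
t=9: input=4 -> V=0 FIRE
t=10: input=0 -> V=0
t=11: input=3 -> V=21
t=12: input=5 -> V=0 FIRE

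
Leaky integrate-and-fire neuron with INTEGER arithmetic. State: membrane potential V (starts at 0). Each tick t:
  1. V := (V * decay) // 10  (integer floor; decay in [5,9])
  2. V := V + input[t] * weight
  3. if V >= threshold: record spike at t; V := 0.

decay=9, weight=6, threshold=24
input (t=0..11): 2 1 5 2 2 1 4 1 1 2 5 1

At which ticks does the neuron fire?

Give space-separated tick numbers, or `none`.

t=0: input=2 -> V=12
t=1: input=1 -> V=16
t=2: input=5 -> V=0 FIRE
t=3: input=2 -> V=12
t=4: input=2 -> V=22
t=5: input=1 -> V=0 FIRE
t=6: input=4 -> V=0 FIRE
t=7: input=1 -> V=6
t=8: input=1 -> V=11
t=9: input=2 -> V=21
t=10: input=5 -> V=0 FIRE
t=11: input=1 -> V=6

Answer: 2 5 6 10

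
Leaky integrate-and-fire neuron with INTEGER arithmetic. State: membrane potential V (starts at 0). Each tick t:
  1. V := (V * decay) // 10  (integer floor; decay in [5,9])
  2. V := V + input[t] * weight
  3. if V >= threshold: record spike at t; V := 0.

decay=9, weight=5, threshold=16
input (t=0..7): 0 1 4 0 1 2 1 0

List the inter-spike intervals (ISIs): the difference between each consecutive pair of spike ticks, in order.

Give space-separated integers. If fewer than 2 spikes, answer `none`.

Answer: 4

Derivation:
t=0: input=0 -> V=0
t=1: input=1 -> V=5
t=2: input=4 -> V=0 FIRE
t=3: input=0 -> V=0
t=4: input=1 -> V=5
t=5: input=2 -> V=14
t=6: input=1 -> V=0 FIRE
t=7: input=0 -> V=0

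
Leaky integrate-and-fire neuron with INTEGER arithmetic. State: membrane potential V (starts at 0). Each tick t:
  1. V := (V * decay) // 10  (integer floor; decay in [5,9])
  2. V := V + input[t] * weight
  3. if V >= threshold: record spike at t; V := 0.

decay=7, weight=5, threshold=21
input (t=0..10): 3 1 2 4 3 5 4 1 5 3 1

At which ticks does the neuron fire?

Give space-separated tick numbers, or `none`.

t=0: input=3 -> V=15
t=1: input=1 -> V=15
t=2: input=2 -> V=20
t=3: input=4 -> V=0 FIRE
t=4: input=3 -> V=15
t=5: input=5 -> V=0 FIRE
t=6: input=4 -> V=20
t=7: input=1 -> V=19
t=8: input=5 -> V=0 FIRE
t=9: input=3 -> V=15
t=10: input=1 -> V=15

Answer: 3 5 8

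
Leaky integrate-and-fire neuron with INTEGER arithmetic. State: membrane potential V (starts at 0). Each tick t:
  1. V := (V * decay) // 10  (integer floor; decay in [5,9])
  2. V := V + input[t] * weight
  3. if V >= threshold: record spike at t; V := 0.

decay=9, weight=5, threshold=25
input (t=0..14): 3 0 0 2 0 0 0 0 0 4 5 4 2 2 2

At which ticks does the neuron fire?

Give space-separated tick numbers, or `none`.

t=0: input=3 -> V=15
t=1: input=0 -> V=13
t=2: input=0 -> V=11
t=3: input=2 -> V=19
t=4: input=0 -> V=17
t=5: input=0 -> V=15
t=6: input=0 -> V=13
t=7: input=0 -> V=11
t=8: input=0 -> V=9
t=9: input=4 -> V=0 FIRE
t=10: input=5 -> V=0 FIRE
t=11: input=4 -> V=20
t=12: input=2 -> V=0 FIRE
t=13: input=2 -> V=10
t=14: input=2 -> V=19

Answer: 9 10 12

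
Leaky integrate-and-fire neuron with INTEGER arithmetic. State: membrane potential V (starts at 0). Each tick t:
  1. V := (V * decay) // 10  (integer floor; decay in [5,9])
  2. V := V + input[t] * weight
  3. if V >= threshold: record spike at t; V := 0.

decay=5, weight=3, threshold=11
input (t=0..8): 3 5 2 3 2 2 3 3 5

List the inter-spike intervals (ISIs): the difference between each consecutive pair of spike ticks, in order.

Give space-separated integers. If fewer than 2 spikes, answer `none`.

t=0: input=3 -> V=9
t=1: input=5 -> V=0 FIRE
t=2: input=2 -> V=6
t=3: input=3 -> V=0 FIRE
t=4: input=2 -> V=6
t=5: input=2 -> V=9
t=6: input=3 -> V=0 FIRE
t=7: input=3 -> V=9
t=8: input=5 -> V=0 FIRE

Answer: 2 3 2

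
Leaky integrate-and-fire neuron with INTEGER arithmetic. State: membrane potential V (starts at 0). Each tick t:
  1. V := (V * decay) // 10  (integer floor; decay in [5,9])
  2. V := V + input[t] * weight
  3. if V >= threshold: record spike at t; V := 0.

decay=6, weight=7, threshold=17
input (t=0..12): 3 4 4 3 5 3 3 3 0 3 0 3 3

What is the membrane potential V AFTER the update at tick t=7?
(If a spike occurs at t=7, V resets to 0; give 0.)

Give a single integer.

t=0: input=3 -> V=0 FIRE
t=1: input=4 -> V=0 FIRE
t=2: input=4 -> V=0 FIRE
t=3: input=3 -> V=0 FIRE
t=4: input=5 -> V=0 FIRE
t=5: input=3 -> V=0 FIRE
t=6: input=3 -> V=0 FIRE
t=7: input=3 -> V=0 FIRE
t=8: input=0 -> V=0
t=9: input=3 -> V=0 FIRE
t=10: input=0 -> V=0
t=11: input=3 -> V=0 FIRE
t=12: input=3 -> V=0 FIRE

Answer: 0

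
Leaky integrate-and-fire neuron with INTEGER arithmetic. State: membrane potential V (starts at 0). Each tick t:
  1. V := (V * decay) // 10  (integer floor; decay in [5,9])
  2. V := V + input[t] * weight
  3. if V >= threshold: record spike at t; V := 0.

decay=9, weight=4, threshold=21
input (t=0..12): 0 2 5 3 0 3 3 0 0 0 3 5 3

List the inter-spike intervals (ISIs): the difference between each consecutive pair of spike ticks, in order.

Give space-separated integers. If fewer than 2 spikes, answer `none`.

t=0: input=0 -> V=0
t=1: input=2 -> V=8
t=2: input=5 -> V=0 FIRE
t=3: input=3 -> V=12
t=4: input=0 -> V=10
t=5: input=3 -> V=0 FIRE
t=6: input=3 -> V=12
t=7: input=0 -> V=10
t=8: input=0 -> V=9
t=9: input=0 -> V=8
t=10: input=3 -> V=19
t=11: input=5 -> V=0 FIRE
t=12: input=3 -> V=12

Answer: 3 6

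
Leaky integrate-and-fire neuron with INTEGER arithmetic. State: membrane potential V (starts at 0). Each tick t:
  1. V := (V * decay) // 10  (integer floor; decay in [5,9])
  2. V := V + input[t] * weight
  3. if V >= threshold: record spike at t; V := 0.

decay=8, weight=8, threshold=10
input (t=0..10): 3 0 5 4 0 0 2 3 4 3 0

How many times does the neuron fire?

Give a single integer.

Answer: 7

Derivation:
t=0: input=3 -> V=0 FIRE
t=1: input=0 -> V=0
t=2: input=5 -> V=0 FIRE
t=3: input=4 -> V=0 FIRE
t=4: input=0 -> V=0
t=5: input=0 -> V=0
t=6: input=2 -> V=0 FIRE
t=7: input=3 -> V=0 FIRE
t=8: input=4 -> V=0 FIRE
t=9: input=3 -> V=0 FIRE
t=10: input=0 -> V=0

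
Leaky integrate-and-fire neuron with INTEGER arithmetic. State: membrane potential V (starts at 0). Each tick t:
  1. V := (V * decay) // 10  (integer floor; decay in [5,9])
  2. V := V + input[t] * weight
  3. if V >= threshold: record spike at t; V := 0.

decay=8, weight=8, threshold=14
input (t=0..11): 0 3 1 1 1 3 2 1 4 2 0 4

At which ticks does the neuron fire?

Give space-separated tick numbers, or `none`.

Answer: 1 3 5 6 8 9 11

Derivation:
t=0: input=0 -> V=0
t=1: input=3 -> V=0 FIRE
t=2: input=1 -> V=8
t=3: input=1 -> V=0 FIRE
t=4: input=1 -> V=8
t=5: input=3 -> V=0 FIRE
t=6: input=2 -> V=0 FIRE
t=7: input=1 -> V=8
t=8: input=4 -> V=0 FIRE
t=9: input=2 -> V=0 FIRE
t=10: input=0 -> V=0
t=11: input=4 -> V=0 FIRE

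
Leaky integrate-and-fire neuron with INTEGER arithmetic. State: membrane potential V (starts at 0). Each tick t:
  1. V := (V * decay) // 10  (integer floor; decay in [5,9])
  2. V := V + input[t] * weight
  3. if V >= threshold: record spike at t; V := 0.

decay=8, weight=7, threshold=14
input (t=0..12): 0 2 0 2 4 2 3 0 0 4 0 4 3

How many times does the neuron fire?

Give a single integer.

Answer: 8

Derivation:
t=0: input=0 -> V=0
t=1: input=2 -> V=0 FIRE
t=2: input=0 -> V=0
t=3: input=2 -> V=0 FIRE
t=4: input=4 -> V=0 FIRE
t=5: input=2 -> V=0 FIRE
t=6: input=3 -> V=0 FIRE
t=7: input=0 -> V=0
t=8: input=0 -> V=0
t=9: input=4 -> V=0 FIRE
t=10: input=0 -> V=0
t=11: input=4 -> V=0 FIRE
t=12: input=3 -> V=0 FIRE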